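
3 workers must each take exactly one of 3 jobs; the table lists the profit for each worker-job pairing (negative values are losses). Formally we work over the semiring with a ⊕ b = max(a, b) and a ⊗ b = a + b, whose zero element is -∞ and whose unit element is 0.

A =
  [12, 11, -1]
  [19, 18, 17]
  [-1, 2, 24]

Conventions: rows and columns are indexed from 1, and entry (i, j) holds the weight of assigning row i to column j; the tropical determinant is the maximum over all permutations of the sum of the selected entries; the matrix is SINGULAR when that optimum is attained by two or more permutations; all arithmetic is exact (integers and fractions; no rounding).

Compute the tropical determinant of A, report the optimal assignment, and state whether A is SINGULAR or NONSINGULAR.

σ = (1, 2, 3): 12 + 18 + 24 = 54
σ = (1, 3, 2): 12 + 17 + 2 = 31
σ = (2, 1, 3): 11 + 19 + 24 = 54
σ = (2, 3, 1): 11 + 17 + (-1) = 27
σ = (3, 1, 2): (-1) + 19 + 2 = 20
σ = (3, 2, 1): (-1) + 18 + (-1) = 16
Optimal value attained by: σ = (1, 2, 3).
Answer: det⊕(A) = 54; verdict: SINGULAR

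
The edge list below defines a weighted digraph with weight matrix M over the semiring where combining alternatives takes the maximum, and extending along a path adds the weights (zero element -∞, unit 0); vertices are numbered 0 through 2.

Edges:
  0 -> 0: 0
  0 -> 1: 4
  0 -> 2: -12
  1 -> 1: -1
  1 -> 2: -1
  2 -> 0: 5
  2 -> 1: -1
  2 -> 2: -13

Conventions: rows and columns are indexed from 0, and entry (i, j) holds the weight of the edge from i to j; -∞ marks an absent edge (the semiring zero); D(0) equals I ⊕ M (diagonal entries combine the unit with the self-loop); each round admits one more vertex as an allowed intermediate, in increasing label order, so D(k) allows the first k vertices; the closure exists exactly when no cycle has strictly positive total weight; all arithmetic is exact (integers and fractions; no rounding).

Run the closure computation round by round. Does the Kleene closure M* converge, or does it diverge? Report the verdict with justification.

D(0):
  [0, 4, -12]
  [-∞, 0, -1]
  [5, -1, 0]
D(1):
  [0, 4, -12]
  [-∞, 0, -1]
  [5, 9, 0]
Detection: at round 2, diagonal entry (2, 2) turns strictly positive.
Key observation: the cycle 2->0->1->2 has total weight 5 + 4 + (-1), which is strictly positive.
Answer: DIVERGES — positive cycle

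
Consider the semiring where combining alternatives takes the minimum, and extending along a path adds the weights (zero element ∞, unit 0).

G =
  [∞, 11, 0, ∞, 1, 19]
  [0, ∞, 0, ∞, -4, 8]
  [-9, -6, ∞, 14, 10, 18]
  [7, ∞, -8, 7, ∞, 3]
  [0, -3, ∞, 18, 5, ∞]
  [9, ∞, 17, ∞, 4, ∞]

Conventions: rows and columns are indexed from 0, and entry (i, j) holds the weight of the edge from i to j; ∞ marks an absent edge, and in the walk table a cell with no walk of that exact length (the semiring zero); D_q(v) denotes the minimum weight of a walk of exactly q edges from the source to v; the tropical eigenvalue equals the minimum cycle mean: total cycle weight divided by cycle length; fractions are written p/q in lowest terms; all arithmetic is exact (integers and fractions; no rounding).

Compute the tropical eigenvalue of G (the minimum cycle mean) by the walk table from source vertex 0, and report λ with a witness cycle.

q=0: [0, ∞, ∞, ∞, ∞, ∞]
q=1: [∞, 11, 0, ∞, 1, 19]
q=2: [-9, -6, 11, 14, 6, 18]
q=3: [-6, 2, -9, 21, -10, 2]
q=4: [-18, -15, -6, 5, -5, 9]
q=5: [-15, -12, -18, 8, -19, -7]
q=6: [-27, -24, -15, -4, -16, -4]
Optimal cycle mean attained by: cycle 0->2->0, total 0 + (-9), length 2.
Answer: λ = -9/2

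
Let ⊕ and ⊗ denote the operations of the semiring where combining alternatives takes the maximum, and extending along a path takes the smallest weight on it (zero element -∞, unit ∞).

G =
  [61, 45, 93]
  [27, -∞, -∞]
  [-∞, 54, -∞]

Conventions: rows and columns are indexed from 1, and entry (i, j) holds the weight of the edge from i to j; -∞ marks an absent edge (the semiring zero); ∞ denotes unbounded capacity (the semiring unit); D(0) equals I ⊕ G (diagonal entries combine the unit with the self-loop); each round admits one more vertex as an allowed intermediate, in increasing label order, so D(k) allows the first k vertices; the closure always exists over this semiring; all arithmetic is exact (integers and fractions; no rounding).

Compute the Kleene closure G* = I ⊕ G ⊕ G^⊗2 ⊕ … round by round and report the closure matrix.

D(0):
  [∞, 45, 93]
  [27, ∞, -∞]
  [-∞, 54, ∞]
D(1):
  [∞, 45, 93]
  [27, ∞, 27]
  [-∞, 54, ∞]
D(2):
  [∞, 45, 93]
  [27, ∞, 27]
  [27, 54, ∞]
D(3):
  [∞, 54, 93]
  [27, ∞, 27]
  [27, 54, ∞]
Answer: G* = [[∞, 54, 93], [27, ∞, 27], [27, 54, ∞]]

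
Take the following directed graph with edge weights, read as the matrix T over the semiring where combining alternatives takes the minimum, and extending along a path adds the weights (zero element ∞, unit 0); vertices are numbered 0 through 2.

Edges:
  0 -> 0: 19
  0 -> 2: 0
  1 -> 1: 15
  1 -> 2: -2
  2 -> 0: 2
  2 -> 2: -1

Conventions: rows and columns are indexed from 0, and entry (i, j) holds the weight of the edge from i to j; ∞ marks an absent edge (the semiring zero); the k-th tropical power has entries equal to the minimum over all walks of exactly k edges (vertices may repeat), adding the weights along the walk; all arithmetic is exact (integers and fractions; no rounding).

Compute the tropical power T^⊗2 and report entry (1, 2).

T^⊗2:
  [2, ∞, -1]
  [0, 30, -3]
  [1, ∞, -2]
Key observation: the optimum is the walk 1->2->2, with weight (-2) + (-1) = -3.
Optimal value attained by: walk 1->2->2.
Answer: (T^⊗2)[1][2] = -3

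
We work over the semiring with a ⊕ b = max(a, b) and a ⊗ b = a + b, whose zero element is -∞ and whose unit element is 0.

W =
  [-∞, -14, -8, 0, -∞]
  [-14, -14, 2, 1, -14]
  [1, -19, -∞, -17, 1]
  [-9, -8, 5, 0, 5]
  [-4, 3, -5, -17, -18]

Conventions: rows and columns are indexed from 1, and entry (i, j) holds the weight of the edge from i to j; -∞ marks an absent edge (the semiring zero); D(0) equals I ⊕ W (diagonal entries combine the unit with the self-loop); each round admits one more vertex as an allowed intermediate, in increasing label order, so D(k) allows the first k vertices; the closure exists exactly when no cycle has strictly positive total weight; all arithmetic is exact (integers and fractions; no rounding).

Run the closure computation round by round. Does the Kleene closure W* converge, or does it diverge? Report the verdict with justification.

D(0):
  [0, -14, -8, 0, -∞]
  [-14, 0, 2, 1, -14]
  [1, -19, 0, -17, 1]
  [-9, -8, 5, 0, 5]
  [-4, 3, -5, -17, 0]
D(1):
  [0, -14, -8, 0, -∞]
  [-14, 0, 2, 1, -14]
  [1, -13, 0, 1, 1]
  [-9, -8, 5, 0, 5]
  [-4, 3, -5, -4, 0]
D(2):
  [0, -14, -8, 0, -28]
  [-14, 0, 2, 1, -14]
  [1, -13, 0, 1, 1]
  [-9, -8, 5, 0, 5]
  [-4, 3, 5, 4, 0]
Detection: at round 3, diagonal entry (4, 4) turns strictly positive.
Key observation: the cycle 4->3->1->4 has total weight 5 + 1 + 0, which is strictly positive.
Answer: DIVERGES — positive cycle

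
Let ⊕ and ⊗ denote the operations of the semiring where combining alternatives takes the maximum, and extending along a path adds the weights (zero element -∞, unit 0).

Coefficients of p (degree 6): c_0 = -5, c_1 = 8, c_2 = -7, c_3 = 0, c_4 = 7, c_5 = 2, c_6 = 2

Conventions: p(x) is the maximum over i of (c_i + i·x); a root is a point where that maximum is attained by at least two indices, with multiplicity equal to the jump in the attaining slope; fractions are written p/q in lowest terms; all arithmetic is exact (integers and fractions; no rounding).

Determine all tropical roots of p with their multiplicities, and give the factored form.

hull edge (i=0, c=-5) to (i=1, c=8): slope 13, span 1
hull edge (i=1, c=8) to (i=4, c=7): slope -1/3, span 3
hull edge (i=4, c=7) to (i=6, c=2): slope -5/2, span 2
Factored form: p(x) = 2 ⊗ (x ⊕ (-13)) ⊗ (x ⊕ 1/3) ⊗ (x ⊕ 1/3) ⊗ (x ⊕ 1/3) ⊗ (x ⊕ 5/2) ⊗ (x ⊕ 5/2)
Answer: roots = -13 (mult 1), 1/3 (mult 3), 5/2 (mult 2)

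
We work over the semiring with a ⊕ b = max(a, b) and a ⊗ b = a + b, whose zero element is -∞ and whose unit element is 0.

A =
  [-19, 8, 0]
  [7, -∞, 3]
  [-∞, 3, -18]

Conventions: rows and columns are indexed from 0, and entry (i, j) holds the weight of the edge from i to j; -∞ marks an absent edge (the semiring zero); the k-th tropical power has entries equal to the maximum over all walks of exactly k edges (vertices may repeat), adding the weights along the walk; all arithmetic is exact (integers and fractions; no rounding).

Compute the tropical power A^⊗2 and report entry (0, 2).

A^⊗2:
  [15, 3, 11]
  [-12, 15, 7]
  [10, -15, 6]
Key observation: the optimum is the walk 0->1->2, with weight 8 + 3 = 11.
Optimal value attained by: walk 0->1->2.
Answer: (A^⊗2)[0][2] = 11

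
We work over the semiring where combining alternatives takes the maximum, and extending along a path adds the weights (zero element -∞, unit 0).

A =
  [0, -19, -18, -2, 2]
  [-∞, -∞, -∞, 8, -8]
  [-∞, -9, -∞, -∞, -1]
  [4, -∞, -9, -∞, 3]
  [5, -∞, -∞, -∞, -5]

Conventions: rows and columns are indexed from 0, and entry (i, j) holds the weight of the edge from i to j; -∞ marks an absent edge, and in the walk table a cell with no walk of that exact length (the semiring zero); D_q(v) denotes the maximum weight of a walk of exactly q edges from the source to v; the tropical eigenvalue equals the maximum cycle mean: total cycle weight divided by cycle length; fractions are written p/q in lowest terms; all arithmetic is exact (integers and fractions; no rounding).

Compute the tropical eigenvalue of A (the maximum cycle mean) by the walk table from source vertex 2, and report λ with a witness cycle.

q=0: [-∞, -∞, 0, -∞, -∞]
q=1: [-∞, -9, -∞, -∞, -1]
q=2: [4, -∞, -∞, -1, -6]
q=3: [4, -15, -10, 2, 6]
q=4: [11, -15, -7, 2, 6]
q=5: [11, -8, -7, 9, 13]
Optimal cycle mean attained by: cycle 0->4->0, total 2 + 5, length 2.
Answer: λ = 7/2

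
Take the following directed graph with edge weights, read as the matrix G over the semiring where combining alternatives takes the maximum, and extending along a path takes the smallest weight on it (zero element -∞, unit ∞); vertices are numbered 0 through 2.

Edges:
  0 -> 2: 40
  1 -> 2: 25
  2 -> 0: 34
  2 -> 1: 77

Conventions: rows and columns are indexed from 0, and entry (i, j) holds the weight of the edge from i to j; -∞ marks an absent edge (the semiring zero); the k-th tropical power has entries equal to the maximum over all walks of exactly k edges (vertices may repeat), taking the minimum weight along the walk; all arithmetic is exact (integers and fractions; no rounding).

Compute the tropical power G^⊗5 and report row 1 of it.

G^⊗2:
  [34, 40, -∞]
  [25, 25, -∞]
  [-∞, -∞, 34]
G^⊗3:
  [-∞, -∞, 34]
  [-∞, -∞, 25]
  [34, 34, -∞]
G^⊗4:
  [34, 34, -∞]
  [25, 25, -∞]
  [-∞, -∞, 34]
G^⊗5:
  [-∞, -∞, 34]
  [-∞, -∞, 25]
  [34, 34, -∞]
Answer: row 1 of G^⊗5 = [-∞, -∞, 25]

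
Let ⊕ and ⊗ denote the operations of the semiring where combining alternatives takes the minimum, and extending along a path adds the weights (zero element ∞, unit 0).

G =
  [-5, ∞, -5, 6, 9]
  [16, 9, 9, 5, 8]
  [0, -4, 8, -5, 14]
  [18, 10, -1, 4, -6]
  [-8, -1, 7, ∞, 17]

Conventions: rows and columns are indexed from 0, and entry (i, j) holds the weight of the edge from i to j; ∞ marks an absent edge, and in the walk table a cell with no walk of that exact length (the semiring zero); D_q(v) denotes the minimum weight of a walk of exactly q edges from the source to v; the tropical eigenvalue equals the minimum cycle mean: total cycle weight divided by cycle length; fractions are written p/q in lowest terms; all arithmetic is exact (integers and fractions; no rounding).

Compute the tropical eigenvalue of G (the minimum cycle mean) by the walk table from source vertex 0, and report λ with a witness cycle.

q=0: [0, ∞, ∞, ∞, ∞]
q=1: [-5, ∞, -5, 6, 9]
q=2: [-10, -9, -10, -10, 0]
q=3: [-15, -14, -15, -15, -16]
q=4: [-24, -19, -20, -20, -21]
q=5: [-29, -24, -29, -25, -26]
Optimal cycle mean attained by: cycle 0->2->3->4->0, total (-5) + (-5) + (-6) + (-8), length 4.
Answer: λ = -6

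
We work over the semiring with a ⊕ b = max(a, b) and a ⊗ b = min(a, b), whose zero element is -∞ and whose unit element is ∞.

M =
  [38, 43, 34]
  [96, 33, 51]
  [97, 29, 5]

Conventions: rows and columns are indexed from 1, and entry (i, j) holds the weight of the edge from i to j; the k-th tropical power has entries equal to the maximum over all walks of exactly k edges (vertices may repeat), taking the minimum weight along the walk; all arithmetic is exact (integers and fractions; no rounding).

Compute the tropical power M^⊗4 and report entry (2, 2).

M^⊗2:
  [43, 38, 43]
  [51, 43, 34]
  [38, 43, 34]
M^⊗3:
  [43, 43, 38]
  [43, 43, 43]
  [43, 38, 43]
M^⊗4:
  [43, 43, 43]
  [43, 43, 43]
  [43, 43, 38]
Key observation: the optimum is the walk 2->1->2->1->2, with weight 96 min 43 min 96 min 43 = 43.
Optimal value attained by: walk 2->1->2->1->2.
Answer: (M^⊗4)[2][2] = 43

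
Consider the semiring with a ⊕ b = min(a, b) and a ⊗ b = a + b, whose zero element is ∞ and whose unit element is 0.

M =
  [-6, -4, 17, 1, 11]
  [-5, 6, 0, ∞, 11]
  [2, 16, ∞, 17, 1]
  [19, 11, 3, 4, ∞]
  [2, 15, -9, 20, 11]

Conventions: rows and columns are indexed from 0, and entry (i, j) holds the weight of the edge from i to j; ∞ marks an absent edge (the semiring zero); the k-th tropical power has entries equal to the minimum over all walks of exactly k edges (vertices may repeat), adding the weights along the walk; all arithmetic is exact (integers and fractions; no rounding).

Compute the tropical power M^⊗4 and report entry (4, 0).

M^⊗2:
  [-12, -10, -4, -5, 5]
  [-11, -9, 2, -4, 1]
  [-4, -2, -8, 3, 12]
  [5, 15, 7, 8, 4]
  [-7, -2, 2, 3, -8]
M^⊗3:
  [-18, -16, -10, -11, -3]
  [-17, -15, -9, -10, 0]
  [-10, -8, -2, -3, -7]
  [-1, 1, -5, 6, 8]
  [-13, -11, -17, -6, 3]
M^⊗4:
  [-24, -22, -16, -17, -9]
  [-23, -21, -15, -16, -8]
  [-16, -14, -16, -9, -1]
  [-7, -5, -1, 0, -4]
  [-19, -17, -11, -12, -16]
Key observation: the optimum is the walk 4->2->0->0->0, with weight (-9) + 2 + (-6) + (-6) = -19.
Optimal value attained by: walk 4->2->0->0->0.
Answer: (M^⊗4)[4][0] = -19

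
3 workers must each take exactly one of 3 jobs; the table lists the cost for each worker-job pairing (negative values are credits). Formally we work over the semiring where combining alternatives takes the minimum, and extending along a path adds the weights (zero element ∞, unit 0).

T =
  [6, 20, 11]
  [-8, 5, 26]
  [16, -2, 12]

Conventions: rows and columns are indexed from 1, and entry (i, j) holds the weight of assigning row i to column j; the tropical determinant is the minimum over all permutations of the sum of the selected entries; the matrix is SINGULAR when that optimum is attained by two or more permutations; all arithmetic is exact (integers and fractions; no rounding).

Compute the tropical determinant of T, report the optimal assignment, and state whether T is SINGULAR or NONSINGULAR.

σ = (1, 2, 3): 6 + 5 + 12 = 23
σ = (1, 3, 2): 6 + 26 + (-2) = 30
σ = (2, 1, 3): 20 + (-8) + 12 = 24
σ = (2, 3, 1): 20 + 26 + 16 = 62
σ = (3, 1, 2): 11 + (-8) + (-2) = 1
σ = (3, 2, 1): 11 + 5 + 16 = 32
Optimal value attained by: σ = (3, 1, 2).
Answer: det⊕(T) = 1; verdict: NONSINGULAR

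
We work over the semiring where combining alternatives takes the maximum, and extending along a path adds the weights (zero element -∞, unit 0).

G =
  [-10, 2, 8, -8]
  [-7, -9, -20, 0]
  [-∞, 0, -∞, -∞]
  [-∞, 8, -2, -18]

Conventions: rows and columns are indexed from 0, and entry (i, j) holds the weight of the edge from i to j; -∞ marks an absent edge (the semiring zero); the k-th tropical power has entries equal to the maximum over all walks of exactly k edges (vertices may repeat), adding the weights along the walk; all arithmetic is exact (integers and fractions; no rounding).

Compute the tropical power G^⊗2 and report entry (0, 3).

G^⊗2:
  [-5, 8, -2, 2]
  [-16, 8, 1, -9]
  [-7, -9, -20, 0]
  [1, -1, -12, 8]
Key observation: the optimum is the walk 0->1->3, with weight 2 + 0 = 2.
Optimal value attained by: walk 0->1->3.
Answer: (G^⊗2)[0][3] = 2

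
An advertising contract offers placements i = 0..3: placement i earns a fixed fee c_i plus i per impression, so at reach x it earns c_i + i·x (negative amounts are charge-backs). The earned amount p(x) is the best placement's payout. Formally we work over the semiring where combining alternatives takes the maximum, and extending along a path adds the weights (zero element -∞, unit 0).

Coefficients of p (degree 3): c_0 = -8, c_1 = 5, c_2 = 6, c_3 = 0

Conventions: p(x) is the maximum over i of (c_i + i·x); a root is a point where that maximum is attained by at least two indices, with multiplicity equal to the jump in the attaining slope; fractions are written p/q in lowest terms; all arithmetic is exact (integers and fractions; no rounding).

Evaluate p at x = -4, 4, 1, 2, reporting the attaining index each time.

p(-4) = max(-8+0·(-4)=-8, 5+1·(-4)=1, 6+2·(-4)=-2, 0+3·(-4)=-12) = 1 (attained by i=1)
p(4) = max(-8+0·4=-8, 5+1·4=9, 6+2·4=14, 0+3·4=12) = 14 (attained by i=2)
p(1) = max(-8+0·1=-8, 5+1·1=6, 6+2·1=8, 0+3·1=3) = 8 (attained by i=2)
p(2) = max(-8+0·2=-8, 5+1·2=7, 6+2·2=10, 0+3·2=6) = 10 (attained by i=2)
Answer: p(-4) = 1; p(4) = 14; p(1) = 8; p(2) = 10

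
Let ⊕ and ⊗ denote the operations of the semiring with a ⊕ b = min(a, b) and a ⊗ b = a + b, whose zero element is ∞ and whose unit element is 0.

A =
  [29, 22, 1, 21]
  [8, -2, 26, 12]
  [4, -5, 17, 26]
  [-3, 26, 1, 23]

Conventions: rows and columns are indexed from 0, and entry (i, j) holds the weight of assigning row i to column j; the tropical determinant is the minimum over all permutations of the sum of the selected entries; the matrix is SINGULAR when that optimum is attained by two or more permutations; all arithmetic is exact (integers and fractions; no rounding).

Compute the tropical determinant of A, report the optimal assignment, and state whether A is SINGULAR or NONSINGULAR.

σ = (0, 1, 2, 3): 29 + (-2) + 17 + 23 = 67
σ = (0, 1, 3, 2): 29 + (-2) + 26 + 1 = 54
σ = (0, 2, 1, 3): 29 + 26 + (-5) + 23 = 73
σ = (0, 2, 3, 1): 29 + 26 + 26 + 26 = 107
σ = (0, 3, 1, 2): 29 + 12 + (-5) + 1 = 37
σ = (0, 3, 2, 1): 29 + 12 + 17 + 26 = 84
σ = (1, 0, 2, 3): 22 + 8 + 17 + 23 = 70
σ = (1, 0, 3, 2): 22 + 8 + 26 + 1 = 57
σ = (1, 2, 0, 3): 22 + 26 + 4 + 23 = 75
σ = (1, 2, 3, 0): 22 + 26 + 26 + (-3) = 71
σ = (1, 3, 0, 2): 22 + 12 + 4 + 1 = 39
σ = (1, 3, 2, 0): 22 + 12 + 17 + (-3) = 48
σ = (2, 0, 1, 3): 1 + 8 + (-5) + 23 = 27
σ = (2, 0, 3, 1): 1 + 8 + 26 + 26 = 61
σ = (2, 1, 0, 3): 1 + (-2) + 4 + 23 = 26
σ = (2, 1, 3, 0): 1 + (-2) + 26 + (-3) = 22
σ = (2, 3, 0, 1): 1 + 12 + 4 + 26 = 43
σ = (2, 3, 1, 0): 1 + 12 + (-5) + (-3) = 5
σ = (3, 0, 1, 2): 21 + 8 + (-5) + 1 = 25
σ = (3, 0, 2, 1): 21 + 8 + 17 + 26 = 72
σ = (3, 1, 0, 2): 21 + (-2) + 4 + 1 = 24
σ = (3, 1, 2, 0): 21 + (-2) + 17 + (-3) = 33
σ = (3, 2, 0, 1): 21 + 26 + 4 + 26 = 77
σ = (3, 2, 1, 0): 21 + 26 + (-5) + (-3) = 39
Optimal value attained by: σ = (2, 3, 1, 0).
Answer: det⊕(A) = 5; verdict: NONSINGULAR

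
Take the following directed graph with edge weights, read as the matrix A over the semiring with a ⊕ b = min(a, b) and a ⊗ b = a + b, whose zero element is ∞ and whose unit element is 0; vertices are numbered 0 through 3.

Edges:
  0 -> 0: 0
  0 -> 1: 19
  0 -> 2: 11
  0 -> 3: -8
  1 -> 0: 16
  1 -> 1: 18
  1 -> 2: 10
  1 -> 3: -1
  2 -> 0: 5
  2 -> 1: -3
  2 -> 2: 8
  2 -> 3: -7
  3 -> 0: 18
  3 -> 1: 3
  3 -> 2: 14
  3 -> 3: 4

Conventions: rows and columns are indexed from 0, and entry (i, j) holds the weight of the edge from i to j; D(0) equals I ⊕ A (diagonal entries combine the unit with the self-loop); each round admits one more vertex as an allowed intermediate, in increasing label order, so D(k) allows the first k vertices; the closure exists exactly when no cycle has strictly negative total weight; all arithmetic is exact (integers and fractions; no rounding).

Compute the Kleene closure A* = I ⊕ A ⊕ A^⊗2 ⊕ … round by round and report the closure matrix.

D(0):
  [0, 19, 11, -8]
  [16, 0, 10, -1]
  [5, -3, 0, -7]
  [18, 3, 14, 0]
D(1):
  [0, 19, 11, -8]
  [16, 0, 10, -1]
  [5, -3, 0, -7]
  [18, 3, 14, 0]
D(2):
  [0, 19, 11, -8]
  [16, 0, 10, -1]
  [5, -3, 0, -7]
  [18, 3, 13, 0]
D(3):
  [0, 8, 11, -8]
  [15, 0, 10, -1]
  [5, -3, 0, -7]
  [18, 3, 13, 0]
D(4):
  [0, -5, 5, -8]
  [15, 0, 10, -1]
  [5, -4, 0, -7]
  [18, 3, 13, 0]
Answer: A* = [[0, -5, 5, -8], [15, 0, 10, -1], [5, -4, 0, -7], [18, 3, 13, 0]]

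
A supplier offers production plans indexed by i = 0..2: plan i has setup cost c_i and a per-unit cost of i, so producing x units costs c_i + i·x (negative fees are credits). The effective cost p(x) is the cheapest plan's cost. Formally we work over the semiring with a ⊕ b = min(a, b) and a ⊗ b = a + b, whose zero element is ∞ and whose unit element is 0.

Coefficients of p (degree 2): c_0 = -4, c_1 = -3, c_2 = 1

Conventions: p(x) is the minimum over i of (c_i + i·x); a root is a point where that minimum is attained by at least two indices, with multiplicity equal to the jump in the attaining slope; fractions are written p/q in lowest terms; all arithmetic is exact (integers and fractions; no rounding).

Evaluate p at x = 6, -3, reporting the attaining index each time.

p(6) = min(-4+0·6=-4, -3+1·6=3, 1+2·6=13) = -4 (attained by i=0)
p(-3) = min(-4+0·(-3)=-4, -3+1·(-3)=-6, 1+2·(-3)=-5) = -6 (attained by i=1)
Answer: p(6) = -4; p(-3) = -6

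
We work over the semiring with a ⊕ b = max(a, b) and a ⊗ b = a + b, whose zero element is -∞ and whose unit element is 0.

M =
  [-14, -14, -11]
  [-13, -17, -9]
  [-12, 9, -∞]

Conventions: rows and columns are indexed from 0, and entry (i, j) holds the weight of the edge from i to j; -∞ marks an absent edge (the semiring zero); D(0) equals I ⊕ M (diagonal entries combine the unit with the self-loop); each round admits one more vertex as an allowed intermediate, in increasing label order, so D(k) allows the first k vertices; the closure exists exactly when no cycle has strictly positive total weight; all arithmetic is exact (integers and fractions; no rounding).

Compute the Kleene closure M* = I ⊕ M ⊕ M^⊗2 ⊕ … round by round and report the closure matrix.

D(0):
  [0, -14, -11]
  [-13, 0, -9]
  [-12, 9, 0]
D(1):
  [0, -14, -11]
  [-13, 0, -9]
  [-12, 9, 0]
D(2):
  [0, -14, -11]
  [-13, 0, -9]
  [-4, 9, 0]
D(3):
  [0, -2, -11]
  [-13, 0, -9]
  [-4, 9, 0]
Answer: M* = [[0, -2, -11], [-13, 0, -9], [-4, 9, 0]]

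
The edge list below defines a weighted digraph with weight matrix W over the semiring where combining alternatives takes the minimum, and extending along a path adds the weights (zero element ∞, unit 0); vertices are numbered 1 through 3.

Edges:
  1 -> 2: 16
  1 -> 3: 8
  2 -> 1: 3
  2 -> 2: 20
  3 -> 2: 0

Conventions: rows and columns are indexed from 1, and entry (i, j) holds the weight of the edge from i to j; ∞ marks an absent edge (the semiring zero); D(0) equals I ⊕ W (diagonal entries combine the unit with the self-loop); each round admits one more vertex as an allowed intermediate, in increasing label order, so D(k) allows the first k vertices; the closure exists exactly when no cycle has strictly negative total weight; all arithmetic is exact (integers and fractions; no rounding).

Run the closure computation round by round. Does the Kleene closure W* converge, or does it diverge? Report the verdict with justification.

D(0):
  [0, 16, 8]
  [3, 0, ∞]
  [∞, 0, 0]
D(1):
  [0, 16, 8]
  [3, 0, 11]
  [∞, 0, 0]
D(2):
  [0, 16, 8]
  [3, 0, 11]
  [3, 0, 0]
D(3):
  [0, 8, 8]
  [3, 0, 11]
  [3, 0, 0]
Key observation: every diagonal entry stays at the unit through all rounds, so no improving cycle exists.
Answer: CONVERGES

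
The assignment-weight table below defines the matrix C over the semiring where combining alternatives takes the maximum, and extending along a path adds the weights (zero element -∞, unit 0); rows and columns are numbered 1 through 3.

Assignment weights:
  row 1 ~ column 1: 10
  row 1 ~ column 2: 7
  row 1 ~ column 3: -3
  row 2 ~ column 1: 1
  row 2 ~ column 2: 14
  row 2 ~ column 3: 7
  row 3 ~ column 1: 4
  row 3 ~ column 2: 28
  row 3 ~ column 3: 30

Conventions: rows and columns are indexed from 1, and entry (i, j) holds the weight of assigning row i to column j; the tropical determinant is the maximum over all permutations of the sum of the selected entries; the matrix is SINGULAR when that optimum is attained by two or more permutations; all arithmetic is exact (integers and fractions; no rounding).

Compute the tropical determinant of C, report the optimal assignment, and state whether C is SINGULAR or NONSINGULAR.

σ = (1, 2, 3): 10 + 14 + 30 = 54
σ = (1, 3, 2): 10 + 7 + 28 = 45
σ = (2, 1, 3): 7 + 1 + 30 = 38
σ = (2, 3, 1): 7 + 7 + 4 = 18
σ = (3, 1, 2): (-3) + 1 + 28 = 26
σ = (3, 2, 1): (-3) + 14 + 4 = 15
Optimal value attained by: σ = (1, 2, 3).
Answer: det⊕(C) = 54; verdict: NONSINGULAR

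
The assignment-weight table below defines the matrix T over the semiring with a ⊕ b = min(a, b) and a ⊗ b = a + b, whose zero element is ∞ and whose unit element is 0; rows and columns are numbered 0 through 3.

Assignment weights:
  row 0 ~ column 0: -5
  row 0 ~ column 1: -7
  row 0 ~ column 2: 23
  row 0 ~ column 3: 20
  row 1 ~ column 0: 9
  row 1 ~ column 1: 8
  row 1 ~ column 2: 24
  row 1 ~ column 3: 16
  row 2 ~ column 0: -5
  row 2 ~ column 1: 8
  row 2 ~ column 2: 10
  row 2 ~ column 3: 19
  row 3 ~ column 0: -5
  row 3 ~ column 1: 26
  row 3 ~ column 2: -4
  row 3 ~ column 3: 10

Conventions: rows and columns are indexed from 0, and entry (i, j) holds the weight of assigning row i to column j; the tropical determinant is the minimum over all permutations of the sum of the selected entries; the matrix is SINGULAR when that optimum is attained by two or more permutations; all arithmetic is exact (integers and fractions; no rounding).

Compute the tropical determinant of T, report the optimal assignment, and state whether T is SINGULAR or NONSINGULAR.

σ = (0, 1, 2, 3): (-5) + 8 + 10 + 10 = 23
σ = (0, 1, 3, 2): (-5) + 8 + 19 + (-4) = 18
σ = (0, 2, 1, 3): (-5) + 24 + 8 + 10 = 37
σ = (0, 2, 3, 1): (-5) + 24 + 19 + 26 = 64
σ = (0, 3, 1, 2): (-5) + 16 + 8 + (-4) = 15
σ = (0, 3, 2, 1): (-5) + 16 + 10 + 26 = 47
σ = (1, 0, 2, 3): (-7) + 9 + 10 + 10 = 22
σ = (1, 0, 3, 2): (-7) + 9 + 19 + (-4) = 17
σ = (1, 2, 0, 3): (-7) + 24 + (-5) + 10 = 22
σ = (1, 2, 3, 0): (-7) + 24 + 19 + (-5) = 31
σ = (1, 3, 0, 2): (-7) + 16 + (-5) + (-4) = 0
σ = (1, 3, 2, 0): (-7) + 16 + 10 + (-5) = 14
σ = (2, 0, 1, 3): 23 + 9 + 8 + 10 = 50
σ = (2, 0, 3, 1): 23 + 9 + 19 + 26 = 77
σ = (2, 1, 0, 3): 23 + 8 + (-5) + 10 = 36
σ = (2, 1, 3, 0): 23 + 8 + 19 + (-5) = 45
σ = (2, 3, 0, 1): 23 + 16 + (-5) + 26 = 60
σ = (2, 3, 1, 0): 23 + 16 + 8 + (-5) = 42
σ = (3, 0, 1, 2): 20 + 9 + 8 + (-4) = 33
σ = (3, 0, 2, 1): 20 + 9 + 10 + 26 = 65
σ = (3, 1, 0, 2): 20 + 8 + (-5) + (-4) = 19
σ = (3, 1, 2, 0): 20 + 8 + 10 + (-5) = 33
σ = (3, 2, 0, 1): 20 + 24 + (-5) + 26 = 65
σ = (3, 2, 1, 0): 20 + 24 + 8 + (-5) = 47
Optimal value attained by: σ = (1, 3, 0, 2).
Answer: det⊕(T) = 0; verdict: NONSINGULAR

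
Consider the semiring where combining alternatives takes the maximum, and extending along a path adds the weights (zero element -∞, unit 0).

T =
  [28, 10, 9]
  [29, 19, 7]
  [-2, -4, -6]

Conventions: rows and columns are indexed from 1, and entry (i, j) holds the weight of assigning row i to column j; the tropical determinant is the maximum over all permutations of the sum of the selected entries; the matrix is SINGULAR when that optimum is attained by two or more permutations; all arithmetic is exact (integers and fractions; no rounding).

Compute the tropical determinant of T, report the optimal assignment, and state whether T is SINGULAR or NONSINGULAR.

σ = (1, 2, 3): 28 + 19 + (-6) = 41
σ = (1, 3, 2): 28 + 7 + (-4) = 31
σ = (2, 1, 3): 10 + 29 + (-6) = 33
σ = (2, 3, 1): 10 + 7 + (-2) = 15
σ = (3, 1, 2): 9 + 29 + (-4) = 34
σ = (3, 2, 1): 9 + 19 + (-2) = 26
Optimal value attained by: σ = (1, 2, 3).
Answer: det⊕(T) = 41; verdict: NONSINGULAR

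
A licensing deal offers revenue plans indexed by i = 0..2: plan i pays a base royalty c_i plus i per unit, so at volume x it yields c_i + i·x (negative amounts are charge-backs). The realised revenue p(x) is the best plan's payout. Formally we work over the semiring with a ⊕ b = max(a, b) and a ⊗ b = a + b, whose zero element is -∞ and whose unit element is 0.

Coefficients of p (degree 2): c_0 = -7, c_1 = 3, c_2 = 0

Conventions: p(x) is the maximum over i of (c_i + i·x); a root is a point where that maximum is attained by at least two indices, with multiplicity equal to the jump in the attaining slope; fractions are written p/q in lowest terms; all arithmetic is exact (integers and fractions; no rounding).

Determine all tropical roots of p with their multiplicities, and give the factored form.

hull edge (i=0, c=-7) to (i=1, c=3): slope 10, span 1
hull edge (i=1, c=3) to (i=2, c=0): slope -3, span 1
Factored form: p(x) = 0 ⊗ (x ⊕ (-10)) ⊗ (x ⊕ 3)
Answer: roots = -10 (mult 1), 3 (mult 1)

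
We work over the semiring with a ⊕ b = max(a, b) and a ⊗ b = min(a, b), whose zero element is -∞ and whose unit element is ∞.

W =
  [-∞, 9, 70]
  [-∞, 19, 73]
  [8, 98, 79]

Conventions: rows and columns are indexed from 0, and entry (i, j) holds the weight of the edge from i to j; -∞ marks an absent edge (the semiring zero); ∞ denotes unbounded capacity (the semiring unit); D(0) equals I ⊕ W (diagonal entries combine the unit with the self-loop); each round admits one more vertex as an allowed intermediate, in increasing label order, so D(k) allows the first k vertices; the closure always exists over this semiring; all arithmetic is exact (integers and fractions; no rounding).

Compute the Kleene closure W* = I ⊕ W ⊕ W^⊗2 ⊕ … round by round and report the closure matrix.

D(0):
  [∞, 9, 70]
  [-∞, ∞, 73]
  [8, 98, ∞]
D(1):
  [∞, 9, 70]
  [-∞, ∞, 73]
  [8, 98, ∞]
D(2):
  [∞, 9, 70]
  [-∞, ∞, 73]
  [8, 98, ∞]
D(3):
  [∞, 70, 70]
  [8, ∞, 73]
  [8, 98, ∞]
Answer: W* = [[∞, 70, 70], [8, ∞, 73], [8, 98, ∞]]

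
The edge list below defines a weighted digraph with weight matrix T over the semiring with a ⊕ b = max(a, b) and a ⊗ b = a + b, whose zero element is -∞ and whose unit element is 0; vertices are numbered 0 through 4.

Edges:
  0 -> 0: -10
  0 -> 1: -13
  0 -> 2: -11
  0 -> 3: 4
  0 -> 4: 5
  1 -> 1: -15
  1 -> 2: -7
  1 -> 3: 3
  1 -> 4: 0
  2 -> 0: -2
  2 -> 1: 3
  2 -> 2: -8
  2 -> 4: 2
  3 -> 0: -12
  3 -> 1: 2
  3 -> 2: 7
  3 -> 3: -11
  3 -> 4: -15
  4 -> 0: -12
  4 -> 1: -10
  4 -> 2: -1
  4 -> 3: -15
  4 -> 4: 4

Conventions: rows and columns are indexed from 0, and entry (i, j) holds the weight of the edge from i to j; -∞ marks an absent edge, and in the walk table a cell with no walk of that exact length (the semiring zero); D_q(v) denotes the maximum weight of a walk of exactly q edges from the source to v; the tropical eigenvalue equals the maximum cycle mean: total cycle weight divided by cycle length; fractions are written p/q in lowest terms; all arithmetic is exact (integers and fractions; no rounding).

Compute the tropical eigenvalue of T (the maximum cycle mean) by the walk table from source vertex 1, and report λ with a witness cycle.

q=0: [-∞, 0, -∞, -∞, -∞]
q=1: [-∞, -15, -7, 3, 0]
q=2: [-9, 5, 10, -8, 4]
q=3: [8, 13, 3, 8, 12]
q=4: [1, 10, 15, 16, 16]
q=5: [13, 18, 23, 13, 20]
Optimal cycle mean attained by: cycle 1->3->2->1, total 3 + 7 + 3, length 3.
Answer: λ = 13/3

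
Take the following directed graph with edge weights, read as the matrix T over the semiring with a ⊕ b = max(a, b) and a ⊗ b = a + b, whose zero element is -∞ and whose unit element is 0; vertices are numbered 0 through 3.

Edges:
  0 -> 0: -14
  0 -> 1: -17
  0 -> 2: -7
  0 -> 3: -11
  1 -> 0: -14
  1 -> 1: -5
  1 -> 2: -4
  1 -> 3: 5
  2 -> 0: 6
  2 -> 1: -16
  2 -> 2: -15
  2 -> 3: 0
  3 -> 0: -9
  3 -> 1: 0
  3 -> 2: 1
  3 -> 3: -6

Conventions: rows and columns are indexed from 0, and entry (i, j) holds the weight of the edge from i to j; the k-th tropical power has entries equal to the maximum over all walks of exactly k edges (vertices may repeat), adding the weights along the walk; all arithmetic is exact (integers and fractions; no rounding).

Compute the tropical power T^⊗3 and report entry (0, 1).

T^⊗2:
  [-1, -11, -10, -7]
  [2, 5, 6, 0]
  [-8, 0, 1, -5]
  [7, -5, -4, 5]
T^⊗3:
  [-4, -7, -6, -6]
  [12, 0, 1, 10]
  [7, -5, -4, 5]
  [2, 5, 6, 0]
Key observation: the optimum is the walk 0->2->3->1, with weight (-7) + 0 + 0 = -7.
Optimal value attained by: walk 0->2->3->1.
Answer: (T^⊗3)[0][1] = -7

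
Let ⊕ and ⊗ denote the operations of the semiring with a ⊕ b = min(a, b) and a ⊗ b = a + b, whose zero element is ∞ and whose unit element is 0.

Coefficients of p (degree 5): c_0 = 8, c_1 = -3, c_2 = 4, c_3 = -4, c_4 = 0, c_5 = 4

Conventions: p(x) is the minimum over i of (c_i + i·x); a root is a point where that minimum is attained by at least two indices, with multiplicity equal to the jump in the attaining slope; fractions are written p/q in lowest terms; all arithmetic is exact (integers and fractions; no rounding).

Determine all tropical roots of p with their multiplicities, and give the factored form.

hull edge (i=0, c=8) to (i=1, c=-3): slope -11, span 1
hull edge (i=1, c=-3) to (i=3, c=-4): slope -1/2, span 2
hull edge (i=3, c=-4) to (i=5, c=4): slope 4, span 2
Factored form: p(x) = 4 ⊗ (x ⊕ (-4)) ⊗ (x ⊕ (-4)) ⊗ (x ⊕ 1/2) ⊗ (x ⊕ 1/2) ⊗ (x ⊕ 11)
Answer: roots = -4 (mult 2), 1/2 (mult 2), 11 (mult 1)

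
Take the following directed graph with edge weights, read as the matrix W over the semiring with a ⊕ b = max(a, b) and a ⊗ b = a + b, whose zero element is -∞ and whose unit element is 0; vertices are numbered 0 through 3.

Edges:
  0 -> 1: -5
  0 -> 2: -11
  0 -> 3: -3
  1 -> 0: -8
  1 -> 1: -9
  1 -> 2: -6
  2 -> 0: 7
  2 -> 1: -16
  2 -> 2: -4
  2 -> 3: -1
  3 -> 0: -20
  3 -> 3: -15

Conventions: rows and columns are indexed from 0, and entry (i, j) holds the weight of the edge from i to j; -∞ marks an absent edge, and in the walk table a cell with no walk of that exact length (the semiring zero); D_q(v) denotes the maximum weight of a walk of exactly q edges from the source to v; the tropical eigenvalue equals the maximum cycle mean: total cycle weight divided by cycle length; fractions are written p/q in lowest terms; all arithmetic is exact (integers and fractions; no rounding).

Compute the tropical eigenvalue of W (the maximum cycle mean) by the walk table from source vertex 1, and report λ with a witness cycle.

q=0: [-∞, 0, -∞, -∞]
q=1: [-8, -9, -6, -∞]
q=2: [1, -13, -10, -7]
q=3: [-3, -4, -10, -2]
q=4: [-3, -8, -10, -6]
Optimal cycle mean attained by: cycle 0->1->2->0, total (-5) + (-6) + 7, length 3.
Answer: λ = -4/3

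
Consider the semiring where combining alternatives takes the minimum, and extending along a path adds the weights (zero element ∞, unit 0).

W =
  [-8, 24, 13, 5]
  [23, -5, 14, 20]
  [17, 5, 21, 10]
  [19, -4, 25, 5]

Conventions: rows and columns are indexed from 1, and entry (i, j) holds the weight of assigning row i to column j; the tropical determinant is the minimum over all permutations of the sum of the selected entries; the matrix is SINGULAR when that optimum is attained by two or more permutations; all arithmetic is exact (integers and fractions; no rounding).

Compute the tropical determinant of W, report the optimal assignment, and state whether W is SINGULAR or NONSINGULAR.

σ = (1, 2, 3, 4): (-8) + (-5) + 21 + 5 = 13
σ = (1, 2, 4, 3): (-8) + (-5) + 10 + 25 = 22
σ = (1, 3, 2, 4): (-8) + 14 + 5 + 5 = 16
σ = (1, 3, 4, 2): (-8) + 14 + 10 + (-4) = 12
σ = (1, 4, 2, 3): (-8) + 20 + 5 + 25 = 42
σ = (1, 4, 3, 2): (-8) + 20 + 21 + (-4) = 29
σ = (2, 1, 3, 4): 24 + 23 + 21 + 5 = 73
σ = (2, 1, 4, 3): 24 + 23 + 10 + 25 = 82
σ = (2, 3, 1, 4): 24 + 14 + 17 + 5 = 60
σ = (2, 3, 4, 1): 24 + 14 + 10 + 19 = 67
σ = (2, 4, 1, 3): 24 + 20 + 17 + 25 = 86
σ = (2, 4, 3, 1): 24 + 20 + 21 + 19 = 84
σ = (3, 1, 2, 4): 13 + 23 + 5 + 5 = 46
σ = (3, 1, 4, 2): 13 + 23 + 10 + (-4) = 42
σ = (3, 2, 1, 4): 13 + (-5) + 17 + 5 = 30
σ = (3, 2, 4, 1): 13 + (-5) + 10 + 19 = 37
σ = (3, 4, 1, 2): 13 + 20 + 17 + (-4) = 46
σ = (3, 4, 2, 1): 13 + 20 + 5 + 19 = 57
σ = (4, 1, 2, 3): 5 + 23 + 5 + 25 = 58
σ = (4, 1, 3, 2): 5 + 23 + 21 + (-4) = 45
σ = (4, 2, 1, 3): 5 + (-5) + 17 + 25 = 42
σ = (4, 2, 3, 1): 5 + (-5) + 21 + 19 = 40
σ = (4, 3, 1, 2): 5 + 14 + 17 + (-4) = 32
σ = (4, 3, 2, 1): 5 + 14 + 5 + 19 = 43
Optimal value attained by: σ = (1, 3, 4, 2).
Answer: det⊕(W) = 12; verdict: NONSINGULAR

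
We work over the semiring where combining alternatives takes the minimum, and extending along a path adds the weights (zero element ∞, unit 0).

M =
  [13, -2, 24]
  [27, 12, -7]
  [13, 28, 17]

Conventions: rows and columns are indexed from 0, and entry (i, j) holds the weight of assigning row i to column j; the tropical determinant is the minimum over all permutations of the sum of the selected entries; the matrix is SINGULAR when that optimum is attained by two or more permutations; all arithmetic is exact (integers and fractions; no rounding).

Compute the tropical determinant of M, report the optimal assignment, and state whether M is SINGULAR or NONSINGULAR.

σ = (0, 1, 2): 13 + 12 + 17 = 42
σ = (0, 2, 1): 13 + (-7) + 28 = 34
σ = (1, 0, 2): (-2) + 27 + 17 = 42
σ = (1, 2, 0): (-2) + (-7) + 13 = 4
σ = (2, 0, 1): 24 + 27 + 28 = 79
σ = (2, 1, 0): 24 + 12 + 13 = 49
Optimal value attained by: σ = (1, 2, 0).
Answer: det⊕(M) = 4; verdict: NONSINGULAR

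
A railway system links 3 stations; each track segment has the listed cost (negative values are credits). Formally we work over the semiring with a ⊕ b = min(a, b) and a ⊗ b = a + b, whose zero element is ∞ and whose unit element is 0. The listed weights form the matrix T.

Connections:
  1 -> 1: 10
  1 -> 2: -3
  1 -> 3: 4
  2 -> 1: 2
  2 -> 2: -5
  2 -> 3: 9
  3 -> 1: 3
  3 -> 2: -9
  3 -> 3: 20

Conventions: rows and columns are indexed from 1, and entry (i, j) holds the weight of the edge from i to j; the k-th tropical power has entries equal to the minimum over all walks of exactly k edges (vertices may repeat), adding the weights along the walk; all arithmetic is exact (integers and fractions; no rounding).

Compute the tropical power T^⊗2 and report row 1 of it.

T^⊗2:
  [-1, -8, 6]
  [-3, -10, 4]
  [-7, -14, 0]
Answer: row 1 of T^⊗2 = [-1, -8, 6]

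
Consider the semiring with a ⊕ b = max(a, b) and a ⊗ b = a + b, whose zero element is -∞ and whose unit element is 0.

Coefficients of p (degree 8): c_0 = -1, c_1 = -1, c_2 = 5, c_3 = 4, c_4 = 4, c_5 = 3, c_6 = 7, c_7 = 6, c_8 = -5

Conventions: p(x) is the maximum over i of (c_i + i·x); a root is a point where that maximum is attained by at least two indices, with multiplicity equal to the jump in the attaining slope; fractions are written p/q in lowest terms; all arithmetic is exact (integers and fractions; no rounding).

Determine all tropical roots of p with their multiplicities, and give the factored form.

hull edge (i=0, c=-1) to (i=2, c=5): slope 3, span 2
hull edge (i=2, c=5) to (i=6, c=7): slope 1/2, span 4
hull edge (i=6, c=7) to (i=7, c=6): slope -1, span 1
hull edge (i=7, c=6) to (i=8, c=-5): slope -11, span 1
Factored form: p(x) = -5 ⊗ (x ⊕ (-3)) ⊗ (x ⊕ (-3)) ⊗ (x ⊕ (-1/2)) ⊗ (x ⊕ (-1/2)) ⊗ (x ⊕ (-1/2)) ⊗ (x ⊕ (-1/2)) ⊗ (x ⊕ 1) ⊗ (x ⊕ 11)
Answer: roots = -3 (mult 2), -1/2 (mult 4), 1 (mult 1), 11 (mult 1)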